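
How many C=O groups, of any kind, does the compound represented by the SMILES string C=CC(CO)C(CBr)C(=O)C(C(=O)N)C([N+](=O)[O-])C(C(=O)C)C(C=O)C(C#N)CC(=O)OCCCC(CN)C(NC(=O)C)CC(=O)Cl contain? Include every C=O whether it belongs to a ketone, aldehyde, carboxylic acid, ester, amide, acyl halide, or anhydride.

7

CO: ketone, 1 C=O (running total 1).
CH(CONH2): amide, 1 C=O (running total 2).
CH(COCH3): ketone, 1 C=O (running total 3).
CH(CHO): aldehyde, 1 C=O (running total 4).
CH2COOCH2: ester, 1 C=O (running total 5).
CH(NHCOCH3): amide, 1 C=O (running total 6).
COCl: acyl halide, 1 C=O (running total 7).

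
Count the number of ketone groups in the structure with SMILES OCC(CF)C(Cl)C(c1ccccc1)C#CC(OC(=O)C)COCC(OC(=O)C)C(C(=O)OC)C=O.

0

HO– on an sp³ carbon → alcohol.
pendant –CH2X: halogen on sp³ carbon → alkyl halide.
halogen on an sp³ carbon → alkyl halide.
pendant –C6H5: benzene ring → arene.
C≡C triple bond → alkyne.
pendant –OC(=O)CH3: an acyloxy group → ester.
C–O–C with sp³ carbons on both sides and no adjacent C=O → ether.
pendant –OC(=O)CH3: an acyloxy group → ester.
pendant –COOCH3: carbonyl C bonded to C and –OCH3 → ester.
terminal –CHO: carbonyl C bonded to H and C → aldehyde.
No segment is a ketone: CH(OCOCH3) is ester, not ketone; CH(OCOCH3) is ester, not ketone; CH(COOCH3) is ester, not ketone. → 0.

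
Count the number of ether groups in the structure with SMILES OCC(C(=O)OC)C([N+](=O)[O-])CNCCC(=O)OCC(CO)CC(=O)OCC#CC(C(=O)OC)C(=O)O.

0

HO– on an sp³ carbon → alcohol.
pendant –COOCH3: carbonyl C bonded to C and –OCH3 → ester.
–NO2 on an sp³ carbon → nitro (the N=O is not a carbonyl).
C–N–C with sp³ carbons and no adjacent C=O → amine (secondary).
–C(=O)–O–C with C on the carbonyl side → ester.
pendant –CH2OH on an sp³ backbone C → alcohol.
–C(=O)–O–C with C on the carbonyl side → ester.
C≡C triple bond → alkyne.
pendant –COOCH3: carbonyl C bonded to C and –OCH3 → ester.
–COOH: carbonyl C bonded to –OH and C → carboxylic acid (the –OH is not a separate alcohol).
No segment is a ether: HOCH2 is alcohol, not ether; CH(COOCH3) is ester, not ether; CH2COOCH2 is ester, not ether. → 0.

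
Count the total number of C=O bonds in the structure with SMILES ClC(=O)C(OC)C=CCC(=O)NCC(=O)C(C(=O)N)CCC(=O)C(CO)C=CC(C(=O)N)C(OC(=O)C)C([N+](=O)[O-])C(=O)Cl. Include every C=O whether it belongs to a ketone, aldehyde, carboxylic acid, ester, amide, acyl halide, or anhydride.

8

ClCO: acyl halide, 1 C=O (running total 1).
CH2CONHCH2: amide, 1 C=O (running total 2).
CO: ketone, 1 C=O (running total 3).
CH(CONH2): amide, 1 C=O (running total 4).
CO: ketone, 1 C=O (running total 5).
CH(CONH2): amide, 1 C=O (running total 6).
CH(OCOCH3): ester, 1 C=O (running total 7).
COCl: acyl halide, 1 C=O (running total 8).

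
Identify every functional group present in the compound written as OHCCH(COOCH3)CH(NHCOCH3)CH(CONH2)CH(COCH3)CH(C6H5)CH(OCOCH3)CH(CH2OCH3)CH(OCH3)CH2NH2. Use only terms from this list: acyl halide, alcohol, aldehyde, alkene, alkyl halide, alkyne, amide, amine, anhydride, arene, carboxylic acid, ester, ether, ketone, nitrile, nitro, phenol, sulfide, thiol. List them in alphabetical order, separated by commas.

aldehyde, amide, amine, arene, ester, ether, ketone

terminal –CHO: carbonyl C bonded to H and C → aldehyde.
pendant –COOCH3: carbonyl C bonded to C and –OCH3 → ester.
pendant –NHC(=O)CH3: N bonded to a carbonyl → amide (not amine).
pendant –CONH2: carbonyl C bonded to C and N → amide.
pendant –COCH3: carbonyl C bonded to two carbons → ketone.
pendant –C6H5: benzene ring → arene.
pendant –OC(=O)CH3: an acyloxy group → ester.
pendant –CH2OCH3: C–O–C linkage → ether.
pendant –OCH3: C–O–C with sp³ C, no adjacent C=O → ether.
–NH2 on an sp³ carbon with no adjacent C=O → amine.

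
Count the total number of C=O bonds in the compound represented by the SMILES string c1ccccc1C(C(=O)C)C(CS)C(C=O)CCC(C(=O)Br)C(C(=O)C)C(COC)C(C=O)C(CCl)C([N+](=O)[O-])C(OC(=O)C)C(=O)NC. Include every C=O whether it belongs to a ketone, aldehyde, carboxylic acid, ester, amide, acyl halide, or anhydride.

CH(COCH3): ketone, 1 C=O (running total 1).
CH(CHO): aldehyde, 1 C=O (running total 2).
CH(COBr): acyl halide, 1 C=O (running total 3).
CH(COCH3): ketone, 1 C=O (running total 4).
CH(CHO): aldehyde, 1 C=O (running total 5).
CH(OCOCH3): ester, 1 C=O (running total 6).
CONHCH3: amide, 1 C=O (running total 7).

7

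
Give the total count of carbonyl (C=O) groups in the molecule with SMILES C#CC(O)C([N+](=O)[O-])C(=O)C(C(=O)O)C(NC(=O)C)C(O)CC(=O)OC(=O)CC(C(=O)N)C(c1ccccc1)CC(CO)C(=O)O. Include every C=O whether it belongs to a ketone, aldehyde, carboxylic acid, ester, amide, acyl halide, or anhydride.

CO: ketone, 1 C=O (running total 1).
CH(COOH): carboxylic acid, 1 C=O (running total 2).
CH(NHCOCH3): amide, 1 C=O (running total 3).
CH2CO-O-COCH2: anhydride, 2 C=O (running total 5).
CH(CONH2): amide, 1 C=O (running total 6).
COOH: carboxylic acid, 1 C=O (running total 7).

7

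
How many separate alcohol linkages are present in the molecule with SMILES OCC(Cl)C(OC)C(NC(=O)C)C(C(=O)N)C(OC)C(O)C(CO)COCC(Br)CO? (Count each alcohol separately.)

Working along the chain:
  HOCH2: HO– on an sp³ carbon → alcohol.
  CH(Cl): halogen on an sp³ carbon → alkyl halide.
  CH(OCH3): pendant –OCH3: C–O–C with sp³ C, no adjacent C=O → ether.
  CH(NHCOCH3): pendant –NHC(=O)CH3: N bonded to a carbonyl → amide (not amine).
  CH(CONH2): pendant –CONH2: carbonyl C bonded to C and N → amide.
  CH(OCH3): pendant –OCH3: C–O–C with sp³ C, no adjacent C=O → ether.
  CH(OH): –OH on an sp³ carbon → alcohol (secondary).
  CH(CH2OH): pendant –CH2OH on an sp³ backbone C → alcohol.
  CH2OCH2: C–O–C with sp³ carbons on both sides and no adjacent C=O → ether.
  CH(Br): halogen on an sp³ carbon → alkyl halide.
  CH2OH: –OH on an sp³ carbon → alcohol.
Alcohol appears at: HOCH2, CH(OH), CH(CH2OH), CH2OH → 4.

4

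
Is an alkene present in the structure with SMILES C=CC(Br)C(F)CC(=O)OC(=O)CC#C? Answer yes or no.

yes

Reading the structure from left to right:
  CH2=CH: C=C double bond → alkene.
  CH(Br): halogen on an sp³ carbon → alkyl halide.
  CH(F): halogen on an sp³ carbon → alkyl halide.
  CH2CO-O-COCH2: two acyl groups sharing one oxygen, –C(=O)–O–C(=O)– → anhydride.
  C≡CH: C≡C triple bond → alkyne.
The CH2=CH segment supplies the alkene: C=C double bond → alkene.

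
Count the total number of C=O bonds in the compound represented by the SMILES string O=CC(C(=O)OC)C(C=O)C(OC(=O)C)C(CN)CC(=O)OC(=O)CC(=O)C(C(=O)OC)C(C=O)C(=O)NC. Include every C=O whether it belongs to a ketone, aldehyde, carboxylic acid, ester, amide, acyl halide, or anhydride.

10

OHC: aldehyde, 1 C=O (running total 1).
CH(COOCH3): ester, 1 C=O (running total 2).
CH(CHO): aldehyde, 1 C=O (running total 3).
CH(OCOCH3): ester, 1 C=O (running total 4).
CH2CO-O-COCH2: anhydride, 2 C=O (running total 6).
CO: ketone, 1 C=O (running total 7).
CH(COOCH3): ester, 1 C=O (running total 8).
CH(CHO): aldehyde, 1 C=O (running total 9).
CONHCH3: amide, 1 C=O (running total 10).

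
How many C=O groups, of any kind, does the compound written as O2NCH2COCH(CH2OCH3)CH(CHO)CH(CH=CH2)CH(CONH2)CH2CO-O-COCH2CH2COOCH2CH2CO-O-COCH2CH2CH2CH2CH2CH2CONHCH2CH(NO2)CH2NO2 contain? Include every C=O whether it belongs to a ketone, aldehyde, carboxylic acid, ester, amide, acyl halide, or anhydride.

9

CO: ketone, 1 C=O (running total 1).
CH(CHO): aldehyde, 1 C=O (running total 2).
CH(CONH2): amide, 1 C=O (running total 3).
CH2CO-O-COCH2: anhydride, 2 C=O (running total 5).
CH2COOCH2: ester, 1 C=O (running total 6).
CH2CO-O-COCH2: anhydride, 2 C=O (running total 8).
CH2CONHCH2: amide, 1 C=O (running total 9).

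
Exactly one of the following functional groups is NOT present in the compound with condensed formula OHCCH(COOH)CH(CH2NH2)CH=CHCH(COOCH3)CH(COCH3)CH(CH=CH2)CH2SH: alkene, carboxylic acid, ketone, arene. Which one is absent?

ketone: present (CH(COCH3) — pendant –COCH3: carbonyl C bonded to two carbons → ketone).
alkene: present (CH=CH — C=C double bond → alkene).
carboxylic acid: present (CH(COOH) — pendant –COOH: carbonyl C bonded to C and –OH → carboxylic acid).
arene: no segment matches this pattern.

arene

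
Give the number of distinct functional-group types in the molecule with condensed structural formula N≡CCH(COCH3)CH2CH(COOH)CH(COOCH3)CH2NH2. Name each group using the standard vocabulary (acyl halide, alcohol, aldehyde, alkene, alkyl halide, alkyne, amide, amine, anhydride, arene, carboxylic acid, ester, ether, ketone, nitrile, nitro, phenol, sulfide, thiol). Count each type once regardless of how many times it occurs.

5

Working along the chain:
  N≡C: N≡C–: carbon triple-bonded to nitrogen → nitrile.
  CH(COCH3): pendant –COCH3: carbonyl C bonded to two carbons → ketone.
  CH(COOH): pendant –COOH: carbonyl C bonded to C and –OH → carboxylic acid.
  CH(COOCH3): pendant –COOCH3: carbonyl C bonded to C and –OCH3 → ester.
  CH2NH2: –NH2 on an sp³ carbon with no adjacent C=O → amine.
Distinct types present: amine, carboxylic acid, ester, ketone, nitrile.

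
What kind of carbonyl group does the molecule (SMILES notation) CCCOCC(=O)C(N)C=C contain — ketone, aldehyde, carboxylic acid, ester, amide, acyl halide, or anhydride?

The carbonyl is in the CO segment: –C(=O)– with carbon on both sides → ketone.

ketone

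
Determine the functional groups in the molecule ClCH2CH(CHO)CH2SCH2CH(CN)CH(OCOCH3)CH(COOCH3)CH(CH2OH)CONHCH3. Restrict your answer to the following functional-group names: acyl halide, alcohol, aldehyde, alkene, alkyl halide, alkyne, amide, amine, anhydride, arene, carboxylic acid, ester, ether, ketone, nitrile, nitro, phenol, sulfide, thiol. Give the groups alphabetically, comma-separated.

Reading the structure from left to right:
  ClCH2: halogen on an sp³ carbon → alkyl halide.
  CH(CHO): pendant –CHO: carbonyl C bonded to C and H → aldehyde.
  CH2SCH2: C–S–C linkage → sulfide (thioether).
  CH(CN): pendant –C≡N: nitrile.
  CH(OCOCH3): pendant –OC(=O)CH3: an acyloxy group → ester.
  CH(COOCH3): pendant –COOCH3: carbonyl C bonded to C and –OCH3 → ester.
  CH(CH2OH): pendant –CH2OH on an sp³ backbone C → alcohol.
  CONHCH3: –C(=O)NHCH3: carbonyl C bonded to C and to N → amide (the N is not an amine).

alcohol, aldehyde, alkyl halide, amide, ester, nitrile, sulfide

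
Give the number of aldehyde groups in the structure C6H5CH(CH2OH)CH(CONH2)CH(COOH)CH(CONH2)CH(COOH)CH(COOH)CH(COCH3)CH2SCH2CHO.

1

Taking each segment in turn:
  C6H5: C6H5– phenyl ring → arene.
  CH(CH2OH): pendant –CH2OH on an sp³ backbone C → alcohol.
  CH(CONH2): pendant –CONH2: carbonyl C bonded to C and N → amide.
  CH(COOH): pendant –COOH: carbonyl C bonded to C and –OH → carboxylic acid.
  CH(CONH2): pendant –CONH2: carbonyl C bonded to C and N → amide.
  CH(COOH): pendant –COOH: carbonyl C bonded to C and –OH → carboxylic acid.
  CH(COOH): pendant –COOH: carbonyl C bonded to C and –OH → carboxylic acid.
  CH(COCH3): pendant –COCH3: carbonyl C bonded to two carbons → ketone.
  CH2SCH2: C–S–C linkage → sulfide (thioether).
  CHO: terminal –CHO: carbonyl C bonded to H and C → aldehyde.
Aldehyde appears at: CHO → 1.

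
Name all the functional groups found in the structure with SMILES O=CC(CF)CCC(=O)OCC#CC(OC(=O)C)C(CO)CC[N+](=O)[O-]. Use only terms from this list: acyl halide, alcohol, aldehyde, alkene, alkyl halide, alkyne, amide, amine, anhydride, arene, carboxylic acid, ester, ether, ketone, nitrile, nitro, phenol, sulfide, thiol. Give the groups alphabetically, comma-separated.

terminal –CHO: carbonyl C bonded to H and C → aldehyde.
pendant –CH2X: halogen on sp³ carbon → alkyl halide.
–C(=O)–O–C with C on the carbonyl side → ester.
C≡C triple bond → alkyne.
pendant –OC(=O)CH3: an acyloxy group → ester.
pendant –CH2OH on an sp³ backbone C → alcohol.
–NO2 on carbon → nitro group.

alcohol, aldehyde, alkyl halide, alkyne, ester, nitro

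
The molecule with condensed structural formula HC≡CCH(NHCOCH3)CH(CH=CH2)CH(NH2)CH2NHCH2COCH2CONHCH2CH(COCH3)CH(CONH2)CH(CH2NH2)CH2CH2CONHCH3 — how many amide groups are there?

C≡C triple bond → alkyne.
pendant –NHC(=O)CH3: N bonded to a carbonyl → amide (not amine).
pendant –CH=CH2: C=C double bond → alkene.
–NH2 on an sp³ carbon with no adjacent C=O → amine.
C–N–C with sp³ carbons and no adjacent C=O → amine (secondary).
–C(=O)– with carbon on both sides → ketone.
–C(=O)–N– linkage → amide (the N is not an amine).
pendant –COCH3: carbonyl C bonded to two carbons → ketone.
pendant –CONH2: carbonyl C bonded to C and N → amide.
pendant –CH2NH2: N on sp³ C, no adjacent C=O → amine.
–C(=O)NHCH3: carbonyl C bonded to C and to N → amide (the N is not an amine).
Amide appears at: CH(NHCOCH3), CH2CONHCH2, CH(CONH2), CONHCH3 → 4.

4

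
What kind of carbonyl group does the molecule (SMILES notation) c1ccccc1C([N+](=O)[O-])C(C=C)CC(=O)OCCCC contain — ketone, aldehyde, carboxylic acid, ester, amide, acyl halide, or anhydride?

The carbonyl is in the CH2COOCH2 segment: –C(=O)–O–C with C on the carbonyl side → ester.

ester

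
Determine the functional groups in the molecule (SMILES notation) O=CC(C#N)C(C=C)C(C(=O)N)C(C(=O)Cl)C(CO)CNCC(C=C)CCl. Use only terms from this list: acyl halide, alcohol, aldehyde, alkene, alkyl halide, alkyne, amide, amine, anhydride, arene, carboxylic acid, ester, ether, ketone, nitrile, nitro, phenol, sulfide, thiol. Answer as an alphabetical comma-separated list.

acyl halide, alcohol, aldehyde, alkene, alkyl halide, amide, amine, nitrile

Taking each segment in turn:
  OHC: terminal –CHO: carbonyl C bonded to H and C → aldehyde.
  CH(CN): pendant –C≡N: nitrile.
  CH(CH=CH2): pendant –CH=CH2: C=C double bond → alkene.
  CH(CONH2): pendant –CONH2: carbonyl C bonded to C and N → amide.
  CH(COCl): pendant –C(=O)X: carbonyl C bonded to C and halogen → acyl halide.
  CH(CH2OH): pendant –CH2OH on an sp³ backbone C → alcohol.
  CH2NHCH2: C–N–C with sp³ carbons and no adjacent C=O → amine (secondary).
  CH(CH=CH2): pendant –CH=CH2: C=C double bond → alkene.
  CH2Cl: halogen on an sp³ carbon → alkyl halide.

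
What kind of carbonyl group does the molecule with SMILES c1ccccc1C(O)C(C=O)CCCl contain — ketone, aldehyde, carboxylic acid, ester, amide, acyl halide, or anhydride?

aldehyde

The carbonyl is in the CH(CHO) segment: pendant –CHO: carbonyl C bonded to C and H → aldehyde.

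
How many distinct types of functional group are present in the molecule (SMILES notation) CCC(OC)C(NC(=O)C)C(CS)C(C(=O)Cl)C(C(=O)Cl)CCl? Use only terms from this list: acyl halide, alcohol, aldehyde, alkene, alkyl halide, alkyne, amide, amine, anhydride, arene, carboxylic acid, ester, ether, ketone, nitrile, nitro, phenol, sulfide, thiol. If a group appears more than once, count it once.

Reading the structure from left to right:
  CH(OCH3): pendant –OCH3: C–O–C with sp³ C, no adjacent C=O → ether.
  CH(NHCOCH3): pendant –NHC(=O)CH3: N bonded to a carbonyl → amide (not amine).
  CH(CH2SH): pendant –CH2SH → thiol.
  CH(COCl): pendant –C(=O)X: carbonyl C bonded to C and halogen → acyl halide.
  CH(COCl): pendant –C(=O)X: carbonyl C bonded to C and halogen → acyl halide.
  CH2Cl: halogen on an sp³ carbon → alkyl halide.
Distinct types present: acyl halide, alkyl halide, amide, ether, thiol.

5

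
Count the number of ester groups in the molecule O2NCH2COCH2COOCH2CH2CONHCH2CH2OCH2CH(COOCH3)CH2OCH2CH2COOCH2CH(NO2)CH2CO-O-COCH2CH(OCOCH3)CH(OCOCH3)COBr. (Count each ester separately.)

5

Working along the chain:
  O2NCH2: –NO2 on carbon → nitro group.
  CO: –C(=O)– with carbon on both sides → ketone.
  CH2COOCH2: –C(=O)–O–C with C on the carbonyl side → ester.
  CH2CONHCH2: –C(=O)–N– linkage → amide (the N is not an amine).
  CH2OCH2: C–O–C with sp³ carbons on both sides and no adjacent C=O → ether.
  CH(COOCH3): pendant –COOCH3: carbonyl C bonded to C and –OCH3 → ester.
  CH2OCH2: C–O–C with sp³ carbons on both sides and no adjacent C=O → ether.
  CH2COOCH2: –C(=O)–O–C with C on the carbonyl side → ester.
  CH(NO2): –NO2 on an sp³ carbon → nitro (the N=O is not a carbonyl).
  CH2CO-O-COCH2: two acyl groups sharing one oxygen, –C(=O)–O–C(=O)– → anhydride.
  CH(OCOCH3): pendant –OC(=O)CH3: an acyloxy group → ester.
  CH(OCOCH3): pendant –OC(=O)CH3: an acyloxy group → ester.
  COBr: –C(=O)Br: carbonyl C bonded to C and to a halogen → acyl halide (not alkyl halide).
Ester appears at: CH2COOCH2, CH(COOCH3), CH2COOCH2, CH(OCOCH3), CH(OCOCH3) → 5.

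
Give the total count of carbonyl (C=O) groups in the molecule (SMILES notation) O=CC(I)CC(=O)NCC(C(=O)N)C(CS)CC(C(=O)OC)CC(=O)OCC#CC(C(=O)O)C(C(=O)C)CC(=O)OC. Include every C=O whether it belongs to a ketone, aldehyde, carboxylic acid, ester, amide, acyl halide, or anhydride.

OHC: aldehyde, 1 C=O (running total 1).
CH2CONHCH2: amide, 1 C=O (running total 2).
CH(CONH2): amide, 1 C=O (running total 3).
CH(COOCH3): ester, 1 C=O (running total 4).
CH2COOCH2: ester, 1 C=O (running total 5).
CH(COOH): carboxylic acid, 1 C=O (running total 6).
CH(COCH3): ketone, 1 C=O (running total 7).
COOCH3: ester, 1 C=O (running total 8).

8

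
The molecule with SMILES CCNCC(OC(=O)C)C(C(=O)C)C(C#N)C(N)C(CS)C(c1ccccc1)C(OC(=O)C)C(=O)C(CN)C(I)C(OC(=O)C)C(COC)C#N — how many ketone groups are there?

2

Reading the structure from left to right:
  CH2NHCH2: C–N–C with sp³ carbons and no adjacent C=O → amine (secondary).
  CH(OCOCH3): pendant –OC(=O)CH3: an acyloxy group → ester.
  CH(COCH3): pendant –COCH3: carbonyl C bonded to two carbons → ketone.
  CH(CN): pendant –C≡N: nitrile.
  CH(NH2): –NH2 on an sp³ carbon with no adjacent C=O → amine.
  CH(CH2SH): pendant –CH2SH → thiol.
  CH(C6H5): pendant –C6H5: benzene ring → arene.
  CH(OCOCH3): pendant –OC(=O)CH3: an acyloxy group → ester.
  CO: –C(=O)– with carbon on both sides → ketone.
  CH(CH2NH2): pendant –CH2NH2: N on sp³ C, no adjacent C=O → amine.
  CH(I): halogen on an sp³ carbon → alkyl halide.
  CH(OCOCH3): pendant –OC(=O)CH3: an acyloxy group → ester.
  CH(CH2OCH3): pendant –CH2OCH3: C–O–C linkage → ether.
  CN: –C≡N: carbon triple-bonded to nitrogen → nitrile.
Ketone appears at: CH(COCH3), CO → 2.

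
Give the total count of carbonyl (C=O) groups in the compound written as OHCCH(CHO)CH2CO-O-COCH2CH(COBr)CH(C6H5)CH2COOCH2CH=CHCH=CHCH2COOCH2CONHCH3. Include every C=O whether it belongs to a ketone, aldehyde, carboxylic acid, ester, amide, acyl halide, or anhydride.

8

OHC: aldehyde, 1 C=O (running total 1).
CH(CHO): aldehyde, 1 C=O (running total 2).
CH2CO-O-COCH2: anhydride, 2 C=O (running total 4).
CH(COBr): acyl halide, 1 C=O (running total 5).
CH2COOCH2: ester, 1 C=O (running total 6).
CH2COOCH2: ester, 1 C=O (running total 7).
CONHCH3: amide, 1 C=O (running total 8).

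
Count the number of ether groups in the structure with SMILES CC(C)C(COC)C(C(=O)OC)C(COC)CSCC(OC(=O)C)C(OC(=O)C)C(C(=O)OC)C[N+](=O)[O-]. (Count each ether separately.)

Taking each segment in turn:
  CH(CH2OCH3): pendant –CH2OCH3: C–O–C linkage → ether.
  CH(COOCH3): pendant –COOCH3: carbonyl C bonded to C and –OCH3 → ester.
  CH(CH2OCH3): pendant –CH2OCH3: C–O–C linkage → ether.
  CH2SCH2: C–S–C linkage → sulfide (thioether).
  CH(OCOCH3): pendant –OC(=O)CH3: an acyloxy group → ester.
  CH(OCOCH3): pendant –OC(=O)CH3: an acyloxy group → ester.
  CH(COOCH3): pendant –COOCH3: carbonyl C bonded to C and –OCH3 → ester.
  CH2NO2: –NO2 on carbon → nitro group.
Ether appears at: CH(CH2OCH3), CH(CH2OCH3) → 2.

2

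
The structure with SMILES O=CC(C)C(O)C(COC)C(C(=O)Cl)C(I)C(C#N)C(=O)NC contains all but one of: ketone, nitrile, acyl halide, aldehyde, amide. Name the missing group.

aldehyde: present (OHC — terminal –CHO: carbonyl C bonded to H and C → aldehyde).
amide: present (CONHCH3 — –C(=O)NHCH3: carbonyl C bonded to C and to N → amide (the N is not an amine)).
nitrile: present (CH(CN) — pendant –C≡N: nitrile).
acyl halide: present (CH(COCl) — pendant –C(=O)X: carbonyl C bonded to C and halogen → acyl halide).
ketone: absent. In CONHCH3, the C=O is bonded to nitrogen, which defines an amide, not a ketone. In OHC, the carbonyl carbon carries an H, so it is an aldehyde, not a ketone. In CH(COCl), the C=O is bonded to a halogen, which defines an acyl halide, not a ketone.

ketone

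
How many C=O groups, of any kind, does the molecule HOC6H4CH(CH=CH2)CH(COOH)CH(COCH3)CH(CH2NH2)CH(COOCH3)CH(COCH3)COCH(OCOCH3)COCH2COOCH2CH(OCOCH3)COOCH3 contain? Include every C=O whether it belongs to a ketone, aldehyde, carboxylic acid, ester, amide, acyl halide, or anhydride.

CH(COOH): carboxylic acid, 1 C=O (running total 1).
CH(COCH3): ketone, 1 C=O (running total 2).
CH(COOCH3): ester, 1 C=O (running total 3).
CH(COCH3): ketone, 1 C=O (running total 4).
CO: ketone, 1 C=O (running total 5).
CH(OCOCH3): ester, 1 C=O (running total 6).
CO: ketone, 1 C=O (running total 7).
CH2COOCH2: ester, 1 C=O (running total 8).
CH(OCOCH3): ester, 1 C=O (running total 9).
COOCH3: ester, 1 C=O (running total 10).

10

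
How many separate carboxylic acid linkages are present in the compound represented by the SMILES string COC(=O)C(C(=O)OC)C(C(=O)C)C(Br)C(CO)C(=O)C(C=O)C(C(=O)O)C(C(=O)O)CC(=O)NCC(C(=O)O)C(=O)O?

CH3O–C(=O)–: carbonyl C bonded to C and to –OCH3 → ester (not ketone + ether).
pendant –COOCH3: carbonyl C bonded to C and –OCH3 → ester.
pendant –COCH3: carbonyl C bonded to two carbons → ketone.
halogen on an sp³ carbon → alkyl halide.
pendant –CH2OH on an sp³ backbone C → alcohol.
–C(=O)– with carbon on both sides → ketone.
pendant –CHO: carbonyl C bonded to C and H → aldehyde.
pendant –COOH: carbonyl C bonded to C and –OH → carboxylic acid.
pendant –COOH: carbonyl C bonded to C and –OH → carboxylic acid.
–C(=O)–N– linkage → amide (the N is not an amine).
pendant –COOH: carbonyl C bonded to C and –OH → carboxylic acid.
–COOH: carbonyl C bonded to –OH and C → carboxylic acid (the –OH is not a separate alcohol).
Carboxylic acid appears at: CH(COOH), CH(COOH), CH(COOH), COOH → 4.

4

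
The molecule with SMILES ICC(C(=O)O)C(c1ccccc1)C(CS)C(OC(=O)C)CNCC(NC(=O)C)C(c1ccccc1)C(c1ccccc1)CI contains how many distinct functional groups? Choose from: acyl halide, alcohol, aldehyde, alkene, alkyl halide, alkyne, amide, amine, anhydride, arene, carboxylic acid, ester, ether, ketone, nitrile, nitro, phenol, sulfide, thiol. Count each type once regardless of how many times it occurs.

halogen on an sp³ carbon → alkyl halide.
pendant –COOH: carbonyl C bonded to C and –OH → carboxylic acid.
pendant –C6H5: benzene ring → arene.
pendant –CH2SH → thiol.
pendant –OC(=O)CH3: an acyloxy group → ester.
C–N–C with sp³ carbons and no adjacent C=O → amine (secondary).
pendant –NHC(=O)CH3: N bonded to a carbonyl → amide (not amine).
pendant –C6H5: benzene ring → arene.
pendant –C6H5: benzene ring → arene.
halogen on an sp³ carbon → alkyl halide.
Distinct types present: alkyl halide, amide, amine, arene, carboxylic acid, ester, thiol.

7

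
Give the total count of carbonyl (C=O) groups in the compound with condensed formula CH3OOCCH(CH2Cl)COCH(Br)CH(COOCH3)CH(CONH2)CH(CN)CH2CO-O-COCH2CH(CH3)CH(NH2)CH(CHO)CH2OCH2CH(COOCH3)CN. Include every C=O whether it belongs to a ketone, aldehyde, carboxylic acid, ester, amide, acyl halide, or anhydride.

CH3OOC: ester, 1 C=O (running total 1).
CO: ketone, 1 C=O (running total 2).
CH(COOCH3): ester, 1 C=O (running total 3).
CH(CONH2): amide, 1 C=O (running total 4).
CH2CO-O-COCH2: anhydride, 2 C=O (running total 6).
CH(CHO): aldehyde, 1 C=O (running total 7).
CH(COOCH3): ester, 1 C=O (running total 8).

8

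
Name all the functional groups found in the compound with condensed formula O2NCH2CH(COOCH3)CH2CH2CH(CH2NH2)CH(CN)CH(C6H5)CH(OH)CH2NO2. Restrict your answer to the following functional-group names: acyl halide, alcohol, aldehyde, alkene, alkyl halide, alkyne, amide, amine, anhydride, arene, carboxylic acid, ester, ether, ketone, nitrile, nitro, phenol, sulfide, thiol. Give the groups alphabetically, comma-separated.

alcohol, amine, arene, ester, nitrile, nitro

Taking each segment in turn:
  O2NCH2: –NO2 on carbon → nitro group.
  CH(COOCH3): pendant –COOCH3: carbonyl C bonded to C and –OCH3 → ester.
  CH(CH2NH2): pendant –CH2NH2: N on sp³ C, no adjacent C=O → amine.
  CH(CN): pendant –C≡N: nitrile.
  CH(C6H5): pendant –C6H5: benzene ring → arene.
  CH(OH): –OH on an sp³ carbon → alcohol (secondary).
  CH2NO2: –NO2 on carbon → nitro group.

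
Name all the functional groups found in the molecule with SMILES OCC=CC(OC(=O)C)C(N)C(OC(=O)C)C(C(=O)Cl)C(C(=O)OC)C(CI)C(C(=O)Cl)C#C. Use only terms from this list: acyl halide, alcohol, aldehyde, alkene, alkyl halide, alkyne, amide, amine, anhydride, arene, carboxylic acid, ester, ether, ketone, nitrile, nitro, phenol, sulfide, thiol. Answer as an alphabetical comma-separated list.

HO– on an sp³ carbon → alcohol.
C=C double bond → alkene.
pendant –OC(=O)CH3: an acyloxy group → ester.
–NH2 on an sp³ carbon with no adjacent C=O → amine.
pendant –OC(=O)CH3: an acyloxy group → ester.
pendant –C(=O)X: carbonyl C bonded to C and halogen → acyl halide.
pendant –COOCH3: carbonyl C bonded to C and –OCH3 → ester.
pendant –CH2X: halogen on sp³ carbon → alkyl halide.
pendant –C(=O)X: carbonyl C bonded to C and halogen → acyl halide.
C≡C triple bond → alkyne.

acyl halide, alcohol, alkene, alkyl halide, alkyne, amine, ester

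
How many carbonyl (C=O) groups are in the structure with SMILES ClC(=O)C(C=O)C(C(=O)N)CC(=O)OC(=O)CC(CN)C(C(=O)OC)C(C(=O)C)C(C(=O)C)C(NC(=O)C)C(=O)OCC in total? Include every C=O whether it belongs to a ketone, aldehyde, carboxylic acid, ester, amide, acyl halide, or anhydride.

ClCO: acyl halide, 1 C=O (running total 1).
CH(CHO): aldehyde, 1 C=O (running total 2).
CH(CONH2): amide, 1 C=O (running total 3).
CH2CO-O-COCH2: anhydride, 2 C=O (running total 5).
CH(COOCH3): ester, 1 C=O (running total 6).
CH(COCH3): ketone, 1 C=O (running total 7).
CH(COCH3): ketone, 1 C=O (running total 8).
CH(NHCOCH3): amide, 1 C=O (running total 9).
COOCH2CH3: ester, 1 C=O (running total 10).

10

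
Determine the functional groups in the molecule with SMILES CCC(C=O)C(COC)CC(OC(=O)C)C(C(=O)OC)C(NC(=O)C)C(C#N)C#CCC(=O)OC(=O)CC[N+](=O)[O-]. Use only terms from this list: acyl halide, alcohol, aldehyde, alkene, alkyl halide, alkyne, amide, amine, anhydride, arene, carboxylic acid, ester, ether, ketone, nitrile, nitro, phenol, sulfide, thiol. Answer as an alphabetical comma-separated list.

aldehyde, alkyne, amide, anhydride, ester, ether, nitrile, nitro

pendant –CHO: carbonyl C bonded to C and H → aldehyde.
pendant –CH2OCH3: C–O–C linkage → ether.
pendant –OC(=O)CH3: an acyloxy group → ester.
pendant –COOCH3: carbonyl C bonded to C and –OCH3 → ester.
pendant –NHC(=O)CH3: N bonded to a carbonyl → amide (not amine).
pendant –C≡N: nitrile.
C≡C triple bond → alkyne.
two acyl groups sharing one oxygen, –C(=O)–O–C(=O)– → anhydride.
–NO2 on carbon → nitro group.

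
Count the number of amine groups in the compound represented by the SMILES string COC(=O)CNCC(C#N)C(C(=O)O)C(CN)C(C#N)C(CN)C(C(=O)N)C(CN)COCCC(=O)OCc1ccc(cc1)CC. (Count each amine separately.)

4

Working along the chain:
  CH3OOC: CH3O–C(=O)–: carbonyl C bonded to C and to –OCH3 → ester (not ketone + ether).
  CH2NHCH2: C–N–C with sp³ carbons and no adjacent C=O → amine (secondary).
  CH(CN): pendant –C≡N: nitrile.
  CH(COOH): pendant –COOH: carbonyl C bonded to C and –OH → carboxylic acid.
  CH(CH2NH2): pendant –CH2NH2: N on sp³ C, no adjacent C=O → amine.
  CH(CN): pendant –C≡N: nitrile.
  CH(CH2NH2): pendant –CH2NH2: N on sp³ C, no adjacent C=O → amine.
  CH(CONH2): pendant –CONH2: carbonyl C bonded to C and N → amide.
  CH(CH2NH2): pendant –CH2NH2: N on sp³ C, no adjacent C=O → amine.
  CH2OCH2: C–O–C with sp³ carbons on both sides and no adjacent C=O → ether.
  CH2COOCH2: –C(=O)–O–C with C on the carbonyl side → ester.
  C6H4: para-disubstituted benzene ring → arene.
Amine appears at: CH2NHCH2, CH(CH2NH2), CH(CH2NH2), CH(CH2NH2) → 4.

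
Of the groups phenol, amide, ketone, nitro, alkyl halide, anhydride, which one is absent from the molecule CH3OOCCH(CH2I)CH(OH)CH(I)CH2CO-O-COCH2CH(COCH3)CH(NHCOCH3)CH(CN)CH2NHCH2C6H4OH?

nitro

alkyl halide: present (CH(CH2I) — pendant –CH2X: halogen on sp³ carbon → alkyl halide).
ketone: present (CH(COCH3) — pendant –COCH3: carbonyl C bonded to two carbons → ketone).
phenol: present (C6H4OH — –OH attached directly to an aromatic ring → phenol (not alcohol); the ring itself is an arene).
amide: present (CH(NHCOCH3) — pendant –NHC(=O)CH3: N bonded to a carbonyl → amide (not amine)).
anhydride: present (CH2CO-O-COCH2 — two acyl groups sharing one oxygen, –C(=O)–O–C(=O)– → anhydride).
nitro: no segment matches this pattern.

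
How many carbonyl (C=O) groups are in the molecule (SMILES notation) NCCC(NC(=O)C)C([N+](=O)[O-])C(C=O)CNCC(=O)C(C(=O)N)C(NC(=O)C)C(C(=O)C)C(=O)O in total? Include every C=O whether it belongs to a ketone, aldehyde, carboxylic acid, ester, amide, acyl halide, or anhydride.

7

CH(NHCOCH3): amide, 1 C=O (running total 1).
CH(CHO): aldehyde, 1 C=O (running total 2).
CO: ketone, 1 C=O (running total 3).
CH(CONH2): amide, 1 C=O (running total 4).
CH(NHCOCH3): amide, 1 C=O (running total 5).
CH(COCH3): ketone, 1 C=O (running total 6).
COOH: carboxylic acid, 1 C=O (running total 7).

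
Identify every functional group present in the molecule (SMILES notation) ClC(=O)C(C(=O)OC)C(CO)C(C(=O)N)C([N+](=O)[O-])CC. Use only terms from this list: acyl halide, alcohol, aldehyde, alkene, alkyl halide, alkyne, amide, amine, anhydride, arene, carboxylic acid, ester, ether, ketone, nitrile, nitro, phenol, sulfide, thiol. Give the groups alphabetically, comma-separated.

acyl halide, alcohol, amide, ester, nitro

Working along the chain:
  ClCO: –C(=O)Cl: carbonyl C bonded to C and to a halogen → acyl halide (not alkyl halide).
  CH(COOCH3): pendant –COOCH3: carbonyl C bonded to C and –OCH3 → ester.
  CH(CH2OH): pendant –CH2OH on an sp³ backbone C → alcohol.
  CH(CONH2): pendant –CONH2: carbonyl C bonded to C and N → amide.
  CH(NO2): –NO2 on an sp³ carbon → nitro (the N=O is not a carbonyl).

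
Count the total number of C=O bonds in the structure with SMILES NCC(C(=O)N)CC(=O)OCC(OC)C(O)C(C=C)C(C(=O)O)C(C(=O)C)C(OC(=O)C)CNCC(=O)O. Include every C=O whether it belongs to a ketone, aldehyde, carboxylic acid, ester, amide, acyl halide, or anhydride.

6

CH(CONH2): amide, 1 C=O (running total 1).
CH2COOCH2: ester, 1 C=O (running total 2).
CH(COOH): carboxylic acid, 1 C=O (running total 3).
CH(COCH3): ketone, 1 C=O (running total 4).
CH(OCOCH3): ester, 1 C=O (running total 5).
COOH: carboxylic acid, 1 C=O (running total 6).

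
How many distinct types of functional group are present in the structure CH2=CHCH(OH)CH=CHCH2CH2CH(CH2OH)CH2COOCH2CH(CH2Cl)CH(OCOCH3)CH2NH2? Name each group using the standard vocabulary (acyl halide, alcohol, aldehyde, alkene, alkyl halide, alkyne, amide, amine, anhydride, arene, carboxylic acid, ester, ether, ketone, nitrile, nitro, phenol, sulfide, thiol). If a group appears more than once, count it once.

C=C double bond → alkene.
–OH on an sp³ carbon → alcohol (secondary).
C=C double bond → alkene.
pendant –CH2OH on an sp³ backbone C → alcohol.
–C(=O)–O–C with C on the carbonyl side → ester.
pendant –CH2X: halogen on sp³ carbon → alkyl halide.
pendant –OC(=O)CH3: an acyloxy group → ester.
–NH2 on an sp³ carbon with no adjacent C=O → amine.
Distinct types present: alcohol, alkene, alkyl halide, amine, ester.

5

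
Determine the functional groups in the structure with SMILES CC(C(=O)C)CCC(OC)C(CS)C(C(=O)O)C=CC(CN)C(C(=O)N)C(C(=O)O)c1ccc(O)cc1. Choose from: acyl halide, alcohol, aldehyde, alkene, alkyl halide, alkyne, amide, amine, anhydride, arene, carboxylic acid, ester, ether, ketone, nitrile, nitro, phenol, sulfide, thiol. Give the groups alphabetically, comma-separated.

alkene, amide, amine, arene, carboxylic acid, ether, ketone, phenol, thiol

Reading the structure from left to right:
  CH(COCH3): pendant –COCH3: carbonyl C bonded to two carbons → ketone.
  CH(OCH3): pendant –OCH3: C–O–C with sp³ C, no adjacent C=O → ether.
  CH(CH2SH): pendant –CH2SH → thiol.
  CH(COOH): pendant –COOH: carbonyl C bonded to C and –OH → carboxylic acid.
  CH=CH: C=C double bond → alkene.
  CH(CH2NH2): pendant –CH2NH2: N on sp³ C, no adjacent C=O → amine.
  CH(CONH2): pendant –CONH2: carbonyl C bonded to C and N → amide.
  CH(COOH): pendant –COOH: carbonyl C bonded to C and –OH → carboxylic acid.
  C6H4OH: –OH attached directly to an aromatic ring → phenol (not alcohol); the ring itself is an arene.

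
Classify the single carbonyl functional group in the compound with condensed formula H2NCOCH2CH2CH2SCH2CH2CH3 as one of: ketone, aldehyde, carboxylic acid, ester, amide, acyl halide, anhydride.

The carbonyl is in the H2NCO segment: –C(=O)NH2: carbonyl C bonded to C and to N → amide (the N is not a separate amine).

amide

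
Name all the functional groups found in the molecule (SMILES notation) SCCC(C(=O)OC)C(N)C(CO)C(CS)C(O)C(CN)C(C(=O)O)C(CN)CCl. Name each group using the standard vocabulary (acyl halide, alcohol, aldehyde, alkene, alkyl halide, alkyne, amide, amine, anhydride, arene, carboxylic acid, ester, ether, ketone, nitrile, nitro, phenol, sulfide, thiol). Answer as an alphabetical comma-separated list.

alcohol, alkyl halide, amine, carboxylic acid, ester, thiol

–SH on an sp³ carbon → thiol.
pendant –COOCH3: carbonyl C bonded to C and –OCH3 → ester.
–NH2 on an sp³ carbon with no adjacent C=O → amine.
pendant –CH2OH on an sp³ backbone C → alcohol.
pendant –CH2SH → thiol.
–OH on an sp³ carbon → alcohol (secondary).
pendant –CH2NH2: N on sp³ C, no adjacent C=O → amine.
pendant –COOH: carbonyl C bonded to C and –OH → carboxylic acid.
pendant –CH2NH2: N on sp³ C, no adjacent C=O → amine.
halogen on an sp³ carbon → alkyl halide.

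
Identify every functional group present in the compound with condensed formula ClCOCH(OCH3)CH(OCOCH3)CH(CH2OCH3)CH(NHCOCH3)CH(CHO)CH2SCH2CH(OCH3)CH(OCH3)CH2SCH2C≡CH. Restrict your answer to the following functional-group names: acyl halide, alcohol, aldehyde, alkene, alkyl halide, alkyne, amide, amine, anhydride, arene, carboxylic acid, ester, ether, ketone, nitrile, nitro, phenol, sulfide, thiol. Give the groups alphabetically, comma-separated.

acyl halide, aldehyde, alkyne, amide, ester, ether, sulfide

–C(=O)Cl: carbonyl C bonded to C and to a halogen → acyl halide (not alkyl halide).
pendant –OCH3: C–O–C with sp³ C, no adjacent C=O → ether.
pendant –OC(=O)CH3: an acyloxy group → ester.
pendant –CH2OCH3: C–O–C linkage → ether.
pendant –NHC(=O)CH3: N bonded to a carbonyl → amide (not amine).
pendant –CHO: carbonyl C bonded to C and H → aldehyde.
C–S–C linkage → sulfide (thioether).
pendant –OCH3: C–O–C with sp³ C, no adjacent C=O → ether.
pendant –OCH3: C–O–C with sp³ C, no adjacent C=O → ether.
C–S–C linkage → sulfide (thioether).
C≡C triple bond → alkyne.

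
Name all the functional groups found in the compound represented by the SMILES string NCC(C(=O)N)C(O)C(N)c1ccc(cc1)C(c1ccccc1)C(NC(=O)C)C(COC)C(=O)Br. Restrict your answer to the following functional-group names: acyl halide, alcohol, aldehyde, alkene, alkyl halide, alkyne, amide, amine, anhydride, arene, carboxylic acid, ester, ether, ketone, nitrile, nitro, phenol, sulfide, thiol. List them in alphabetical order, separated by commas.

acyl halide, alcohol, amide, amine, arene, ether

–NH2 on an sp³ carbon with no adjacent C=O → amine.
pendant –CONH2: carbonyl C bonded to C and N → amide.
–OH on an sp³ carbon → alcohol (secondary).
–NH2 on an sp³ carbon with no adjacent C=O → amine.
para-disubstituted benzene ring → arene.
pendant –C6H5: benzene ring → arene.
pendant –NHC(=O)CH3: N bonded to a carbonyl → amide (not amine).
pendant –CH2OCH3: C–O–C linkage → ether.
–C(=O)Br: carbonyl C bonded to C and to a halogen → acyl halide (not alkyl halide).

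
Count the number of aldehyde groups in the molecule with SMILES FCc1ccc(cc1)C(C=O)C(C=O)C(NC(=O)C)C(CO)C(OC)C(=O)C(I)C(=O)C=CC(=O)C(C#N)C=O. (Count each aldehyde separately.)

3

Working along the chain:
  FCH2: halogen on an sp³ carbon → alkyl halide.
  C6H4: para-disubstituted benzene ring → arene.
  CH(CHO): pendant –CHO: carbonyl C bonded to C and H → aldehyde.
  CH(CHO): pendant –CHO: carbonyl C bonded to C and H → aldehyde.
  CH(NHCOCH3): pendant –NHC(=O)CH3: N bonded to a carbonyl → amide (not amine).
  CH(CH2OH): pendant –CH2OH on an sp³ backbone C → alcohol.
  CH(OCH3): pendant –OCH3: C–O–C with sp³ C, no adjacent C=O → ether.
  CO: –C(=O)– with carbon on both sides → ketone.
  CH(I): halogen on an sp³ carbon → alkyl halide.
  CO: –C(=O)– with carbon on both sides → ketone.
  CH=CH: C=C double bond → alkene.
  CO: –C(=O)– with carbon on both sides → ketone.
  CH(CN): pendant –C≡N: nitrile.
  CHO: terminal –CHO: carbonyl C bonded to H and C → aldehyde.
Aldehyde appears at: CH(CHO), CH(CHO), CHO → 3.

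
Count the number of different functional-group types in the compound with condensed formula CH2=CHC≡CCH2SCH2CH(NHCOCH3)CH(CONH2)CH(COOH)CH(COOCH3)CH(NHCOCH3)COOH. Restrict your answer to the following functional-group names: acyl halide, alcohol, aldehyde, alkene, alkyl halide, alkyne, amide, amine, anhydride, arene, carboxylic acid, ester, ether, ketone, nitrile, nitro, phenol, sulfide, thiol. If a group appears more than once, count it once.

6

Reading the structure from left to right:
  CH2=CH: C=C double bond → alkene.
  C≡C: C≡C triple bond → alkyne.
  CH2SCH2: C–S–C linkage → sulfide (thioether).
  CH(NHCOCH3): pendant –NHC(=O)CH3: N bonded to a carbonyl → amide (not amine).
  CH(CONH2): pendant –CONH2: carbonyl C bonded to C and N → amide.
  CH(COOH): pendant –COOH: carbonyl C bonded to C and –OH → carboxylic acid.
  CH(COOCH3): pendant –COOCH3: carbonyl C bonded to C and –OCH3 → ester.
  CH(NHCOCH3): pendant –NHC(=O)CH3: N bonded to a carbonyl → amide (not amine).
  COOH: –COOH: carbonyl C bonded to –OH and C → carboxylic acid (the –OH is not a separate alcohol).
Distinct types present: alkene, alkyne, amide, carboxylic acid, ester, sulfide.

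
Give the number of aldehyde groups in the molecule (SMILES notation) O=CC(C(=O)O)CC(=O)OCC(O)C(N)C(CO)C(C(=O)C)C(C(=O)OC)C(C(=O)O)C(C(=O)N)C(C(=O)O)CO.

Taking each segment in turn:
  OHC: terminal –CHO: carbonyl C bonded to H and C → aldehyde.
  CH(COOH): pendant –COOH: carbonyl C bonded to C and –OH → carboxylic acid.
  CH2COOCH2: –C(=O)–O–C with C on the carbonyl side → ester.
  CH(OH): –OH on an sp³ carbon → alcohol (secondary).
  CH(NH2): –NH2 on an sp³ carbon with no adjacent C=O → amine.
  CH(CH2OH): pendant –CH2OH on an sp³ backbone C → alcohol.
  CH(COCH3): pendant –COCH3: carbonyl C bonded to two carbons → ketone.
  CH(COOCH3): pendant –COOCH3: carbonyl C bonded to C and –OCH3 → ester.
  CH(COOH): pendant –COOH: carbonyl C bonded to C and –OH → carboxylic acid.
  CH(CONH2): pendant –CONH2: carbonyl C bonded to C and N → amide.
  CH(COOH): pendant –COOH: carbonyl C bonded to C and –OH → carboxylic acid.
  CH2OH: –OH on an sp³ carbon → alcohol.
Aldehyde appears at: OHC → 1.

1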